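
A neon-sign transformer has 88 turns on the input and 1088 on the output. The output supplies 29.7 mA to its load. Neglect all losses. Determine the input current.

I_in ≈ 0.367 A

For an ideal transformer I_in/I_out = N_out/N_in, so I_in = 0.0297 × 1088/88 = 0.367 A.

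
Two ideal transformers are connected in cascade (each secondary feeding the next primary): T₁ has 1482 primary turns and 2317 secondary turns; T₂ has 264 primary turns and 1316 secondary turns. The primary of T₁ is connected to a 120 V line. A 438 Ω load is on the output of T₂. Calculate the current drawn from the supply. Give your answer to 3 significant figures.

Secondary of T₁: V = 120.00 × 2317/1482 = 187.61 V.
Secondary of T₂: V = 187.61 × 1316/264 = 935.21 V.
I_load = 935.21/438 = 2.1352 A, so P_out = 935.21 × 2.1352 = 1996.9 W.
All ideal ⇒ P_in = P_out, so I_supply = 1996.9/120 = 16.6 A.

I_supply ≈ 16.6 A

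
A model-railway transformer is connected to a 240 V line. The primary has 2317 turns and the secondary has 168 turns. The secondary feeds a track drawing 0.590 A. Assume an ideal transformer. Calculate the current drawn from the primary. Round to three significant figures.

I_p ≈ 0.0428 A

For an ideal transformer I_p N_p = I_s N_s, so I_p = 0.590 × 168/2317 = 0.0428 A.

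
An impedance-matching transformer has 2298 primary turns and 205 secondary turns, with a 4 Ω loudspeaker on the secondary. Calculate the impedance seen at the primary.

Z_p = (N_p/N_s)² × Z_s = (2298/205)² × 4 = 503 Ω.

Z_p ≈ 503 Ω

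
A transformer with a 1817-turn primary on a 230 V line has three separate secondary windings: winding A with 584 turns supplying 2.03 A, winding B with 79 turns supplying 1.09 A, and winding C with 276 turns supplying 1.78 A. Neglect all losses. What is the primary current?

V_A = 230 × 584/1817 = 73.924 V; V_B = 230 × 79/1817 = 10.000 V; V_C = 230 × 276/1817 = 34.937 V.
P_out = V_A I_A + V_B I_B + V_C I_C = 73.924×2.03 + 10.000×1.09 + 34.937×1.78 = 150.07 + 10.900 + 62.187 = 223.15 W.
Ideal ⇒ P_in = P_out, so I_p = P_out/V_p = 223.15/230 = 0.970 A.

I_p ≈ 0.970 A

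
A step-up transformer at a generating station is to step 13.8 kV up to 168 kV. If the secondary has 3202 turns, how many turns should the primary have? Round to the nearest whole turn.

N_p = 263 turns

N_p/N_s = V_p/V_s, so N_p = 3202 × 13800/168000 = 263.0 ≈ 263 turns.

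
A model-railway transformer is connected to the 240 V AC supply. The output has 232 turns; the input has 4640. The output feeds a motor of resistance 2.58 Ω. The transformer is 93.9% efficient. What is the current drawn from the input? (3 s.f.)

V_out = 240 × 232/4640 = 12.000 V.
I_out = V_out/R = 12.000/2.58 = 4.6512 A.
P_out = V_out I_out = 12.000 × 4.6512 = 55.814 W.
P_in = P_out/η = 55.814/0.939 = 59.440 W.
I_in = P_in/V_in = 59.440/240 = 0.248 A.

I_in ≈ 0.248 A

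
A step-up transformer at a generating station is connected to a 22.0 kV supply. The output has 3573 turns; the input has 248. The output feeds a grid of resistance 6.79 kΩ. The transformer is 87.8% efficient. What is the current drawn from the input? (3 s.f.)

V_out = 22000 × 3573/248 = 316960 V.
I_out = V_out/R = 316960/6790 = 46.680 A.
P_out = V_out I_out = 316960 × 46.680 = 1.4796×10^7 W.
P_in = P_out/η = 1.4796×10^7/0.878 = 1.6852×10^7 W.
I_in = P_in/V_in = 1.6852×10^7/22000 = 766 A.

I_in ≈ 766 A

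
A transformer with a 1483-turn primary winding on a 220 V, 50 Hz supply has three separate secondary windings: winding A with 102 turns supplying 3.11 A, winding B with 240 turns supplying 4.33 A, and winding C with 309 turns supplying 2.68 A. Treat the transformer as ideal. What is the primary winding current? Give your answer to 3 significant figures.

V_A = 220 × 102/1483 = 15.131 V; V_B = 220 × 240/1483 = 35.604 V; V_C = 220 × 309/1483 = 45.840 V.
P_out = V_A I_A + V_B I_B + V_C I_C = 15.131×3.11 + 35.604×4.33 + 45.840×2.68 = 47.059 + 154.16 + 122.85 = 324.07 W.
Ideal ⇒ P_in = P_out, so I_p = P_out/V_p = 324.07/220 = 1.47 A.

I_p ≈ 1.47 A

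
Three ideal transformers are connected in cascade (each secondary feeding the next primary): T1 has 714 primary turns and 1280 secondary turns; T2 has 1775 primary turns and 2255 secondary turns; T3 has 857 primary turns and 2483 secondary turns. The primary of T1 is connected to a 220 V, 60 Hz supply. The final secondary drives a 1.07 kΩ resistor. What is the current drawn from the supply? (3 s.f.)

I_supply ≈ 8.95 A

After T1: V = 220.00 × 1280/714 = 394.40 V.
After T2: V = 394.40 × 2255/1775 = 501.05 V.
After T3: V = 501.05 × 2483/857 = 1451.7 V.
I_load = 1451.7/1070 = 1.3567 A, so P_out = 1451.7 × 1.3567 = 1969.6 W.
All ideal ⇒ P_in = P_out, so I_supply = 1969.6/220 = 8.95 A.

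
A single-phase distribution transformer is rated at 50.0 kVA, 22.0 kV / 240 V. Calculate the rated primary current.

I_p = S/V_p = 50000/22000 = 2.27 A.

I_p ≈ 2.27 A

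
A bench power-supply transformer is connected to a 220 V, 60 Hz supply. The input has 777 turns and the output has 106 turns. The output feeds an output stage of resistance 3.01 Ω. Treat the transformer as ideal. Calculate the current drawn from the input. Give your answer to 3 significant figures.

V_out = V_in × N_out/N_in = 220 × 106/777 = 30.013 V.
I_out = V_out/R = 30.013/3.01 = 9.9711 A.
For an ideal transformer I_in N_in = I_out N_out, so I_in = 9.9711 × 106/777 = 1.36 A.

I_in ≈ 1.36 A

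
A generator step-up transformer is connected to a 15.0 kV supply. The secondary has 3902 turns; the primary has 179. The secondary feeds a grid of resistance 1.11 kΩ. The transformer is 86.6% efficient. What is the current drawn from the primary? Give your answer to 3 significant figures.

V_s = 15000 × 3902/179 = 326980 V.
I_s = V_s/R = 326980/1110 = 294.58 A.
P_out = V_s I_s = 326980 × 294.58 = 9.6323×10^7 W.
P_in = P_out/η = 9.6323×10^7/0.866 = 1.1123×10^8 W.
I_p = P_in/V_p = 1.1123×10^8/15000 = 7420 A.

I_p ≈ 7420 A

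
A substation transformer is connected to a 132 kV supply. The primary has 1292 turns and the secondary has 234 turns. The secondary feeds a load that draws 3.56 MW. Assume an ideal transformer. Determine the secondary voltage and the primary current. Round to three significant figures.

V_s ≈ 23900 V, I_p ≈ 27.0 A

V_s = V_p × N_s/N_p = 132000 × 234/1292 = 23907 V.
I_s = P/V_s = 3.56×10^6/23907 = 148.91 A.
I_p = I_s × N_s/N_p = 148.91 × 234/1292 = 27.0 A.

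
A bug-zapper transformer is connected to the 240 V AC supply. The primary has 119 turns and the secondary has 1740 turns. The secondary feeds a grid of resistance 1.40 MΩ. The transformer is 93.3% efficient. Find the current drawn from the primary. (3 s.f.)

I_p ≈ 0.0393 A

V_s = 240 × 1740/119 = 3509.2 V.
I_s = V_s/R = 3509.2/(1.40×10^6) = 0.0025066 A.
P_out = V_s I_s = 3509.2 × 0.0025066 = 8.7963 W.
P_in = P_out/η = 8.7963/0.933 = 9.4280 W.
I_p = P_in/V_p = 9.4280/240 = 0.0393 A.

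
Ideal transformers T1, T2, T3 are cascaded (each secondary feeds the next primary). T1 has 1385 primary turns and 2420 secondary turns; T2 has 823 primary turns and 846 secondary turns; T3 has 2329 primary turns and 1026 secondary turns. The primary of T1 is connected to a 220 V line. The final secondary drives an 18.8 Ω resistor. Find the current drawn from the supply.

After T1: V = 220.00 × 2420/1385 = 384.40 V.
After T2: V = 384.40 × 846/823 = 395.15 V.
After T3: V = 395.15 × 1026/2329 = 174.08 V.
I_load = 174.08/18.8 = 9.2593 A, so P_out = 174.08 × 9.2593 = 1611.8 W.
All ideal ⇒ P_in = P_out, so I_supply = 1611.8/220 = 7.33 A.

I_supply ≈ 7.33 A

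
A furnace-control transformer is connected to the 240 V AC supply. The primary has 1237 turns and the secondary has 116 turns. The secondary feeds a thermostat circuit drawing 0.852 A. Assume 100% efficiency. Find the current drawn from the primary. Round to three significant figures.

I_p ≈ 0.0799 A

For an ideal transformer I_p N_p = I_s N_s, so I_p = 0.852 × 116/1237 = 0.0799 A.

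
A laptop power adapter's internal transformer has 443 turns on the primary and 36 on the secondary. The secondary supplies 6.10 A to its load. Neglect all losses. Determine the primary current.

For an ideal transformer I_p/I_s = N_s/N_p, so I_p = 6.10 × 36/443 = 0.496 A.

I_p ≈ 0.496 A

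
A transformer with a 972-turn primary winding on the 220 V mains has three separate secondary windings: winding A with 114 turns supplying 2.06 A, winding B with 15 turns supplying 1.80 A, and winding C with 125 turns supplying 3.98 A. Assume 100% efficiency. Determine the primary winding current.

I_p ≈ 0.781 A

V_A = 220 × 114/972 = 25.802 V; V_B = 220 × 15/972 = 3.3951 V; V_C = 220 × 125/972 = 28.292 V.
P_out = V_A I_A + V_B I_B + V_C I_C = 25.802×2.06 + 3.3951×1.80 + 28.292×3.98 = 53.153 + 6.1111 + 112.60 = 171.87 W.
Ideal ⇒ P_in = P_out, so I_p = P_out/V_p = 171.87/220 = 0.781 A.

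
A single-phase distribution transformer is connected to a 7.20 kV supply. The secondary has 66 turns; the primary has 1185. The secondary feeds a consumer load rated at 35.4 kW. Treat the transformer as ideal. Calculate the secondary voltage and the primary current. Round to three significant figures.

V_s ≈ 401 V, I_p ≈ 4.92 A

V_s = V_p × N_s/N_p = 7200 × 66/1185 = 401.01 V.
I_s = P/V_s = 35400/401.01 = 88.277 A.
I_p = I_s × N_s/N_p = 88.277 × 66/1185 = 4.92 A.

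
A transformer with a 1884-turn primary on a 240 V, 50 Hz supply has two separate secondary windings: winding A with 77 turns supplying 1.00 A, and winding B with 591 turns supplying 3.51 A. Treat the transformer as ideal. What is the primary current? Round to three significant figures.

I_p ≈ 1.14 A

V_A = 240 × 77/1884 = 9.8089 V; V_B = 240 × 591/1884 = 75.287 V.
P_out = V_A I_A + V_B I_B = 9.8089×1.00 + 75.287×3.51 = 9.8089 + 264.26 = 274.06 W.
Ideal ⇒ P_in = P_out, so I_p = P_out/V_p = 274.06/240 = 1.14 A.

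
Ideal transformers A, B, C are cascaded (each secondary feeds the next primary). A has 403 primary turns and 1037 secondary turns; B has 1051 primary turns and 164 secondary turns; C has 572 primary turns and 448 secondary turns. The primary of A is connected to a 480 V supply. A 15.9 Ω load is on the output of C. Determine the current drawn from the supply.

I_supply ≈ 2.99 A

Secondary of A: V = 480.00 × 1037/403 = 1235.1 V.
Secondary of B: V = 1235.1 × 164/1051 = 192.73 V.
Secondary of C: V = 192.73 × 448/572 = 150.95 V.
I_load = 150.95/15.9 = 9.4938 A, so P_out = 150.95 × 9.4938 = 1433.1 W.
All ideal ⇒ P_in = P_out, so I_supply = 1433.1/480 = 2.99 A.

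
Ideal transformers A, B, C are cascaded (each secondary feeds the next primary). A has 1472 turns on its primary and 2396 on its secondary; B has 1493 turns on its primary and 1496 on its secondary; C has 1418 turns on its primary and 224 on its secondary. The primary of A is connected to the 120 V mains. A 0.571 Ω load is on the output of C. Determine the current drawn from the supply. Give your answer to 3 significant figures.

Secondary of A: V = 120.00 × 2396/1472 = 195.33 V.
Secondary of B: V = 195.33 × 1496/1493 = 195.72 V.
Secondary of C: V = 195.72 × 224/1418 = 30.917 V.
I_load = 30.917/0.571 = 54.146 A, so P_out = 30.917 × 54.146 = 1674.1 W.
All ideal ⇒ P_in = P_out, so I_supply = 1674.1/120 = 14.0 A.

I_supply ≈ 14.0 A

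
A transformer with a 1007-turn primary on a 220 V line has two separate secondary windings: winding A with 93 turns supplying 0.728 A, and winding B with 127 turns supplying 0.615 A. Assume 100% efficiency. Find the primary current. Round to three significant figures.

I_p ≈ 0.145 A

V_A = 220 × 93/1007 = 20.318 V; V_B = 220 × 127/1007 = 27.746 V.
P_out = V_A I_A + V_B I_B = 20.318×0.728 + 27.746×0.615 = 14.791 + 17.064 = 31.855 W.
Ideal ⇒ P_in = P_out, so I_p = P_out/V_p = 31.855/220 = 0.145 A.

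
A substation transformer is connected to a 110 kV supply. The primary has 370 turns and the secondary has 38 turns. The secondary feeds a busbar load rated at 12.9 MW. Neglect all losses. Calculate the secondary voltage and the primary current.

V_s = V_p × N_s/N_p = 110000 × 38/370 = 11297 V.
I_s = P/V_s = 1.29×10^7/11297 = 1141.9 A.
I_p = I_s × N_s/N_p = 1141.9 × 38/370 = 117 A.

V_s ≈ 11300 V, I_p ≈ 117 A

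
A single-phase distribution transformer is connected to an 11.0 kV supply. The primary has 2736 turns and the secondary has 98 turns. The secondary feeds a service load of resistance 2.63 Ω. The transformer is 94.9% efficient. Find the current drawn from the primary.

V_s = 11000 × 98/2736 = 394.01 V.
I_s = V_s/R = 394.01/2.63 = 149.81 A.
P_out = V_s I_s = 394.01 × 149.81 = 59027 W.
P_in = P_out/η = 59027/0.949 = 62199 W.
I_p = P_in/V_p = 62199/11000 = 5.65 A.

I_p ≈ 5.65 A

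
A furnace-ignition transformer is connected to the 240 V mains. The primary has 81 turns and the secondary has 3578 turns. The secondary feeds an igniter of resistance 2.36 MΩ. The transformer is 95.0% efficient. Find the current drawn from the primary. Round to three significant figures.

V_s = 240 × 3578/81 = 10601 V.
I_s = V_s/R = 10601/(2.36×10^6) = 0.0044922 A.
P_out = V_s I_s = 10601 × 0.0044922 = 47.623 W.
P_in = P_out/η = 47.623/0.950 = 50.130 W.
I_p = P_in/V_p = 50.130/240 = 0.209 A.

I_p ≈ 0.209 A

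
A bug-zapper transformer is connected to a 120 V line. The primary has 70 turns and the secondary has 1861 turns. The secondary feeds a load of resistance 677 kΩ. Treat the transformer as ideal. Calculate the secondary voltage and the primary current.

V_s ≈ 3190 V, I_p ≈ 0.125 A

V_s = V_p × N_s/N_p = 120 × 1861/70 = 3190.3 V.
I_s = V_s/R = 3190.3/677000 = 0.0047124 A.
I_p = I_s × N_s/N_p = 0.0047124 × 1861/70 = 0.125 A.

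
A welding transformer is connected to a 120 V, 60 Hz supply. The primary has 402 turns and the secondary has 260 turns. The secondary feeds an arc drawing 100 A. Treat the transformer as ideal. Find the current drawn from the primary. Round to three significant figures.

I_p ≈ 64.7 A

For an ideal transformer I_p N_p = I_s N_s, so I_p = 100 × 260/402 = 64.7 A.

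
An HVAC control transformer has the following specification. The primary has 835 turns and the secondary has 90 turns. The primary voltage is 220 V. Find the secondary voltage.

V_s/V_p = N_s/N_p, so V_s = 220 × 90/835 = 23.7 V.

V_s ≈ 23.7 V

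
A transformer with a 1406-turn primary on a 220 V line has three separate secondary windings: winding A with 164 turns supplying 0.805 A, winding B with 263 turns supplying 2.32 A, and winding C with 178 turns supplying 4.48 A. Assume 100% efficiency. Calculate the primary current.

I_p ≈ 1.10 A

V_A = 220 × 164/1406 = 25.661 V; V_B = 220 × 263/1406 = 41.152 V; V_C = 220 × 178/1406 = 27.852 V.
P_out = V_A I_A + V_B I_B + V_C I_C = 25.661×0.805 + 41.152×2.32 + 27.852×4.48 = 20.657 + 95.473 + 124.78 = 240.91 W.
Ideal ⇒ P_in = P_out, so I_p = P_out/V_p = 240.91/220 = 1.10 A.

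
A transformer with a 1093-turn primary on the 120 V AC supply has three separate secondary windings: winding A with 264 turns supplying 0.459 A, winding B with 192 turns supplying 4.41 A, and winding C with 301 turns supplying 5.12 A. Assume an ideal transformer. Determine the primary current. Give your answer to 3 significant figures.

V_A = 120 × 264/1093 = 28.984 V; V_B = 120 × 192/1093 = 21.080 V; V_C = 120 × 301/1093 = 33.047 V.
P_out = V_A I_A + V_B I_B + V_C I_C = 28.984×0.459 + 21.080×4.41 + 33.047×5.12 = 13.304 + 92.961 + 169.20 = 275.46 W.
Ideal ⇒ P_in = P_out, so I_p = P_out/V_p = 275.46/120 = 2.30 A.

I_p ≈ 2.30 A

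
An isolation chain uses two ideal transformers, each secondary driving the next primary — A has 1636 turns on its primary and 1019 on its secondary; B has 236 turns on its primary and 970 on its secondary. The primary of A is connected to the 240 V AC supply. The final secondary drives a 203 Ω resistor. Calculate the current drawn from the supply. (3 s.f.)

After A: V = 240.00 × 1019/1636 = 149.49 V.
After B: V = 149.49 × 970/236 = 614.42 V.
I_load = 614.42/203 = 3.0267 A, so P_out = 614.42 × 3.0267 = 1859.6 W.
All ideal ⇒ P_in = P_out, so I_supply = 1859.6/240 = 7.75 A.

I_supply ≈ 7.75 A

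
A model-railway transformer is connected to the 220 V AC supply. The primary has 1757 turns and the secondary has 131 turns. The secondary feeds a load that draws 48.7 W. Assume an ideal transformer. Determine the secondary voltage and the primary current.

V_s ≈ 16.4 V, I_p ≈ 0.221 A

V_s = V_p × N_s/N_p = 220 × 131/1757 = 16.403 V.
I_s = P/V_s = 48.7/16.403 = 2.9690 A.
I_p = I_s × N_s/N_p = 2.9690 × 131/1757 = 0.221 A.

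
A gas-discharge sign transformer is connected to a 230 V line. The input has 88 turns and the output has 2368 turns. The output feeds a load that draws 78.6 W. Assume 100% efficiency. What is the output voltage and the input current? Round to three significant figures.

V_out ≈ 6190 V, I_in ≈ 0.342 A

V_out = V_in × N_out/N_in = 230 × 2368/88 = 6189.1 V.
I_out = P/V_out = 78.6/6189.1 = 0.012700 A.
I_in = I_out × N_out/N_in = 0.012700 × 2368/88 = 0.342 A.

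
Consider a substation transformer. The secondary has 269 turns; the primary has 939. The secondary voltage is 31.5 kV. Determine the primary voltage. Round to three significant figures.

V_p/V_s = N_p/N_s, so V_p = 31500 × 939/269 = 110000 V.

V_p ≈ 110000 V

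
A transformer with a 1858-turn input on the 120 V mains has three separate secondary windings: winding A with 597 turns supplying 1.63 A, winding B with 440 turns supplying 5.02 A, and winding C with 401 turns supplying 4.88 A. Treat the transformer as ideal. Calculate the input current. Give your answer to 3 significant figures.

V_A = 120 × 597/1858 = 38.558 V; V_B = 120 × 440/1858 = 28.418 V; V_C = 120 × 401/1858 = 25.899 V.
P_out = V_A I_A + V_B I_B + V_C I_C = 38.558×1.63 + 28.418×5.02 + 25.899×4.88 = 62.849 + 142.66 + 126.39 = 331.89 W.
Ideal ⇒ P_in = P_out, so I_in = P_out/V_in = 331.89/120 = 2.77 A.

I_in ≈ 2.77 A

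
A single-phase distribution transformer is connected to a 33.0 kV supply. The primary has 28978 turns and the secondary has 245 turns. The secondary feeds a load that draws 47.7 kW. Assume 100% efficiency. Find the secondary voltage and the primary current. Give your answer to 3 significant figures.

V_s = V_p × N_s/N_p = 33000 × 245/28978 = 279.00 V.
I_s = P/V_s = 47700/279.00 = 170.96 A.
I_p = I_s × N_s/N_p = 170.96 × 245/28978 = 1.45 A.

V_s ≈ 279 V, I_p ≈ 1.45 A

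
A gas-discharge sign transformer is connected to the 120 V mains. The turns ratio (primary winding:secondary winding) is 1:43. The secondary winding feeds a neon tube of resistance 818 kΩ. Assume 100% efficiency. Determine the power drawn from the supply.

P ≈ 32.5 W

V_s = V_p × N_s/N_p = 120 × 43/1 = 5160.0 V.
I_s = V_s/R = 5160.0/818000 = 0.0063081 A.
I_p = I_s × N_s/N_p = 0.0063081 × 43/1 = 0.27125 A.
P = V_p I_p = 120 × 0.27125 = 32.5 W.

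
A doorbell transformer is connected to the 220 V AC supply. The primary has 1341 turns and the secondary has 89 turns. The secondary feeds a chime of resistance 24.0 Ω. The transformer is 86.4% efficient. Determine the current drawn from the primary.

V_s = 220 × 89/1341 = 14.601 V.
I_s = V_s/R = 14.601/24.0 = 0.60838 A.
P_out = V_s I_s = 14.601 × 0.60838 = 8.8829 W.
P_in = P_out/η = 8.8829/0.864 = 10.281 W.
I_p = P_in/V_p = 10.281/220 = 0.0467 A.

I_p ≈ 0.0467 A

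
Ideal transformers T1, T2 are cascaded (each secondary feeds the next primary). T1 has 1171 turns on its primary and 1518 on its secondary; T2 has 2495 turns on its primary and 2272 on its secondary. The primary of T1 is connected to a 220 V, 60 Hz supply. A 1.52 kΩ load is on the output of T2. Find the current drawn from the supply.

I_supply ≈ 0.202 A

After T1: V = 220.00 × 1518/1171 = 285.19 V.
After T2: V = 285.19 × 2272/2495 = 259.70 V.
I_load = 259.70/1520 = 0.17086 A, so P_out = 259.70 × 0.17086 = 44.372 W.
All ideal ⇒ P_in = P_out, so I_supply = 44.372/220 = 0.202 A.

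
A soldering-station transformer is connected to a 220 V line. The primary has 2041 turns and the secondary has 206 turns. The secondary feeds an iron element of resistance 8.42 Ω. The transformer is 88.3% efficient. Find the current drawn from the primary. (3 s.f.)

V_s = 220 × 206/2041 = 22.205 V.
I_s = V_s/R = 22.205/8.42 = 2.6371 A.
P_out = V_s I_s = 22.205 × 2.6371 = 58.557 W.
P_in = P_out/η = 58.557/0.883 = 66.316 W.
I_p = P_in/V_p = 66.316/220 = 0.301 A.

I_p ≈ 0.301 A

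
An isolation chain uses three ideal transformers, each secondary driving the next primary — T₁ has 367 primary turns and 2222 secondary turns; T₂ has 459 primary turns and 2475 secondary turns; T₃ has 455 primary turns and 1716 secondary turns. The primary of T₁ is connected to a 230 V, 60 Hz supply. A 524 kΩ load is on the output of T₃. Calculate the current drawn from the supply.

After T₁: V = 230.00 × 2222/367 = 1392.5 V.
After T₂: V = 1392.5 × 2475/459 = 7508.8 V.
After T₃: V = 7508.8 × 1716/455 = 28319 V.
I_load = 28319/524000 = 0.054043 A, so P_out = 28319 × 0.054043 = 1530.4 W.
All ideal ⇒ P_in = P_out, so I_supply = 1530.4/230 = 6.65 A.

I_supply ≈ 6.65 A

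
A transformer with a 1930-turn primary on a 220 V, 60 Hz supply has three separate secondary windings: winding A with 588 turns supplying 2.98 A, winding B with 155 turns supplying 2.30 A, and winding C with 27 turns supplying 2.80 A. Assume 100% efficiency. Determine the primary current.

V_A = 220 × 588/1930 = 67.026 V; V_B = 220 × 155/1930 = 17.668 V; V_C = 220 × 27/1930 = 3.0777 V.
P_out = V_A I_A + V_B I_B + V_C I_C = 67.026×2.98 + 17.668×2.30 + 3.0777×2.80 = 199.74 + 40.637 + 8.6176 = 248.99 W.
Ideal ⇒ P_in = P_out, so I_p = P_out/V_p = 248.99/220 = 1.13 A.

I_p ≈ 1.13 A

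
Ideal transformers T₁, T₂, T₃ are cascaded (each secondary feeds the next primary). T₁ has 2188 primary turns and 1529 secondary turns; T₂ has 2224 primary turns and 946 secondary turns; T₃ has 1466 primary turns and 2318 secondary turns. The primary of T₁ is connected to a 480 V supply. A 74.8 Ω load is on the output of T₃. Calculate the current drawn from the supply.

I_supply ≈ 1.42 A

Secondary of T₁: V = 480.00 × 1529/2188 = 335.43 V.
Secondary of T₂: V = 335.43 × 946/2224 = 142.68 V.
Secondary of T₃: V = 142.68 × 2318/1466 = 225.60 V.
I_load = 225.60/74.8 = 3.0160 A, so P_out = 225.60 × 3.0160 = 680.41 W.
All ideal ⇒ P_in = P_out, so I_supply = 680.41/480 = 1.42 A.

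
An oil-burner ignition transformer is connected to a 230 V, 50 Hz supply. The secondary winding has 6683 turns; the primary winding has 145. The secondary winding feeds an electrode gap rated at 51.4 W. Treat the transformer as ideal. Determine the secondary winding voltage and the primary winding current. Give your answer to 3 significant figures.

V_s ≈ 10600 V, I_p ≈ 0.223 A

V_s = V_p × N_s/N_p = 230 × 6683/145 = 10601 V.
I_s = P/V_s = 51.4/10601 = 0.0048488 A.
I_p = I_s × N_s/N_p = 0.0048488 × 6683/145 = 0.223 A.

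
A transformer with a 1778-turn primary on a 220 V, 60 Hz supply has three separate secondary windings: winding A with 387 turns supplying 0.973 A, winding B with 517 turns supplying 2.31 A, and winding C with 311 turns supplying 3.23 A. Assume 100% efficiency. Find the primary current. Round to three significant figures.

V_A = 220 × 387/1778 = 47.885 V; V_B = 220 × 517/1778 = 63.971 V; V_C = 220 × 311/1778 = 38.481 V.
P_out = V_A I_A + V_B I_B + V_C I_C = 47.885×0.973 + 63.971×2.31 + 38.481×3.23 = 46.592 + 147.77 + 124.30 = 318.66 W.
Ideal ⇒ P_in = P_out, so I_p = P_out/V_p = 318.66/220 = 1.45 A.

I_p ≈ 1.45 A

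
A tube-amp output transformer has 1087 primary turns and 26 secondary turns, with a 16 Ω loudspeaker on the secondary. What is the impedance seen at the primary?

Z_p = (N_p/N_s)² × Z_s = (1087/26)² × 16 = 28000 Ω.

Z_p ≈ 28000 Ω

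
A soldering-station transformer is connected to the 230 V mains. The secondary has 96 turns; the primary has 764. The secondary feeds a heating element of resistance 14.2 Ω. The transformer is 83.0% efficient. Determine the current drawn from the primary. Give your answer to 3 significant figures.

V_s = 230 × 96/764 = 28.901 V.
I_s = V_s/R = 28.901/14.2 = 2.0352 A.
P_out = V_s I_s = 28.901 × 2.0352 = 58.820 W.
P_in = P_out/η = 58.820/0.830 = 70.867 W.
I_p = P_in/V_p = 70.867/230 = 0.308 A.

I_p ≈ 0.308 A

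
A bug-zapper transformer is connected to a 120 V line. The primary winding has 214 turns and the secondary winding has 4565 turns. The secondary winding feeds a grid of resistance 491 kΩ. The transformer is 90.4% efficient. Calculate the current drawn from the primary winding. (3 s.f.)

V_s = 120 × 4565/214 = 2559.8 V.
I_s = V_s/R = 2559.8/491000 = 0.0052135 A.
P_out = V_s I_s = 2559.8 × 0.0052135 = 13.346 W.
P_in = P_out/η = 13.346/0.904 = 14.763 W.
I_p = P_in/V_p = 14.763/120 = 0.123 A.

I_p ≈ 0.123 A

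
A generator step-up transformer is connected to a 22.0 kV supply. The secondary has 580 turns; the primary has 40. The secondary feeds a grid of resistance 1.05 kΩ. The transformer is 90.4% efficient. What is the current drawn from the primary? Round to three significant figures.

V_s = 22000 × 580/40 = 319000 V.
I_s = V_s/R = 319000/1050 = 303.81 A.
P_out = V_s I_s = 319000 × 303.81 = 9.6915×10^7 W.
P_in = P_out/η = 9.6915×10^7/0.904 = 1.0721×10^8 W.
I_p = P_in/V_p = 1.0721×10^8/22000 = 4870 A.

I_p ≈ 4870 A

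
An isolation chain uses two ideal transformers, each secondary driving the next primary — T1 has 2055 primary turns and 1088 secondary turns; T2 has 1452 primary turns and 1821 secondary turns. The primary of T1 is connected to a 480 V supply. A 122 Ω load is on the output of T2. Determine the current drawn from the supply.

Secondary of T1: V = 480.00 × 1088/2055 = 254.13 V.
Secondary of T2: V = 254.13 × 1821/1452 = 318.71 V.
I_load = 318.71/122 = 2.6124 A, so P_out = 318.71 × 2.6124 = 832.61 W.
All ideal ⇒ P_in = P_out, so I_supply = 832.61/480 = 1.73 A.

I_supply ≈ 1.73 A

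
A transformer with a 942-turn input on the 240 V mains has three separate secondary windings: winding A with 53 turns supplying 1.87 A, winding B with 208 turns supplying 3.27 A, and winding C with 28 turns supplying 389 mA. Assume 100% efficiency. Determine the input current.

I_in ≈ 0.839 A

V_A = 240 × 53/942 = 13.503 V; V_B = 240 × 208/942 = 52.994 V; V_C = 240 × 28/942 = 7.1338 V.
P_out = V_A I_A + V_B I_B + V_C I_C = 13.503×1.87 + 52.994×3.27 + 7.1338×0.389 = 25.251 + 173.29 + 2.7750 = 201.32 W.
Ideal ⇒ P_in = P_out, so I_in = P_out/V_in = 201.32/240 = 0.839 A.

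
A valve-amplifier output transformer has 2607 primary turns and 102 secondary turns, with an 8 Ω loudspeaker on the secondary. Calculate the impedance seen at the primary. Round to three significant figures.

Z_p = (N_p/N_s)² × Z_s = (2607/102)² × 8 = 5230 Ω.

Z_p ≈ 5230 Ω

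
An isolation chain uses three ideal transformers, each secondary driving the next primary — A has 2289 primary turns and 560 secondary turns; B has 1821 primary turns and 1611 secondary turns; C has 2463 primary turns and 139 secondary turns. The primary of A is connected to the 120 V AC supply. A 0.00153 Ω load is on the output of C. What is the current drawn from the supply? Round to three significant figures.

After A: V = 120.00 × 560/2289 = 29.358 V.
After B: V = 29.358 × 1611/1821 = 25.972 V.
After C: V = 25.972 × 139/2463 = 1.4657 V.
I_load = 1.4657/0.00153 = 958.01 A, so P_out = 1.4657 × 958.01 = 1404.2 W.
All ideal ⇒ P_in = P_out, so I_supply = 1404.2/120 = 11.7 A.

I_supply ≈ 11.7 A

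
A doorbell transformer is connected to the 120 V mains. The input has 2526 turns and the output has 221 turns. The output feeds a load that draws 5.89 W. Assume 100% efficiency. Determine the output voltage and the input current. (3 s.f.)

V_out = V_in × N_out/N_in = 120 × 221/2526 = 10.499 V.
I_out = P/V_out = 5.89/10.499 = 0.56102 A.
I_in = I_out × N_out/N_in = 0.56102 × 221/2526 = 0.0491 A.

V_out ≈ 10.5 V, I_in ≈ 0.0491 A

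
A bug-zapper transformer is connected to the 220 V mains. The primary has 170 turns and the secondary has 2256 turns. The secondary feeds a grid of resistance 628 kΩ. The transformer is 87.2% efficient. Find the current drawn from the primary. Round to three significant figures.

I_p ≈ 0.0708 A

V_s = 220 × 2256/170 = 2919.5 V.
I_s = V_s/R = 2919.5/628000 = 0.0046489 A.
P_out = V_s I_s = 2919.5 × 0.0046489 = 13.573 W.
P_in = P_out/η = 13.573/0.872 = 15.565 W.
I_p = P_in/V_p = 15.565/220 = 0.0708 A.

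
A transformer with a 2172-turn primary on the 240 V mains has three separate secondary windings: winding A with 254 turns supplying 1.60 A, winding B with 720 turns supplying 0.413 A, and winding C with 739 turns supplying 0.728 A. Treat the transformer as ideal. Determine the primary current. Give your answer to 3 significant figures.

V_A = 240 × 254/2172 = 28.066 V; V_B = 240 × 720/2172 = 79.558 V; V_C = 240 × 739/2172 = 81.657 V.
P_out = V_A I_A + V_B I_B + V_C I_C = 28.066×1.60 + 79.558×0.413 + 81.657×0.728 = 44.906 + 32.857 + 59.447 = 137.21 W.
Ideal ⇒ P_in = P_out, so I_p = P_out/V_p = 137.21/240 = 0.572 A.

I_p ≈ 0.572 A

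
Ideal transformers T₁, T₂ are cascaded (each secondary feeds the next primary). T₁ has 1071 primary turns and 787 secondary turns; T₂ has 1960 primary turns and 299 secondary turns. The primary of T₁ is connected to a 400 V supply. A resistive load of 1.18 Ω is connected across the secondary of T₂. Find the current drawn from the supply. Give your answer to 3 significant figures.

I_supply ≈ 4.26 A

Secondary of T₁: V = 400.00 × 787/1071 = 293.93 V.
Secondary of T₂: V = 293.93 × 299/1960 = 44.839 V.
I_load = 44.839/1.18 = 38.000 A, so P_out = 44.839 × 38.000 = 1703.9 W.
All ideal ⇒ P_in = P_out, so I_supply = 1703.9/400 = 4.26 A.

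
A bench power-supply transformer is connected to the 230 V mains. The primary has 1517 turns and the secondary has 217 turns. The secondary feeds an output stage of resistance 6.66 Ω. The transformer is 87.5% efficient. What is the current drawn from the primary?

V_s = 230 × 217/1517 = 32.900 V.
I_s = V_s/R = 32.900/6.66 = 4.9400 A.
P_out = V_s I_s = 32.900 × 4.9400 = 162.53 W.
P_in = P_out/η = 162.53/0.875 = 185.75 W.
I_p = P_in/V_p = 185.75/230 = 0.808 A.

I_p ≈ 0.808 A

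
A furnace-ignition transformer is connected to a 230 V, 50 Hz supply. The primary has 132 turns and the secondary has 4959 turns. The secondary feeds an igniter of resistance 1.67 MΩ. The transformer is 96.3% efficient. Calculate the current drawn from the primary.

I_p ≈ 0.202 A

V_s = 230 × 4959/132 = 8640.7 V.
I_s = V_s/R = 8640.7/(1.67×10^6) = 0.0051741 A.
P_out = V_s I_s = 8640.7 × 0.0051741 = 44.707 W.
P_in = P_out/η = 44.707/0.963 = 46.425 W.
I_p = P_in/V_p = 46.425/230 = 0.202 A.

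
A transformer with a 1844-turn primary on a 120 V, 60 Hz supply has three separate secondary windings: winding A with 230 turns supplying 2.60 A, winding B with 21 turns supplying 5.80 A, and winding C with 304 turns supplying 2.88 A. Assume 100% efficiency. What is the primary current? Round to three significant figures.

I_p ≈ 0.865 A

V_A = 120 × 230/1844 = 14.967 V; V_B = 120 × 21/1844 = 1.3666 V; V_C = 120 × 304/1844 = 19.783 V.
P_out = V_A I_A + V_B I_B + V_C I_C = 14.967×2.60 + 1.3666×5.80 + 19.783×2.88 = 38.915 + 7.9262 + 56.975 = 103.82 W.
Ideal ⇒ P_in = P_out, so I_p = P_out/V_p = 103.82/120 = 0.865 A.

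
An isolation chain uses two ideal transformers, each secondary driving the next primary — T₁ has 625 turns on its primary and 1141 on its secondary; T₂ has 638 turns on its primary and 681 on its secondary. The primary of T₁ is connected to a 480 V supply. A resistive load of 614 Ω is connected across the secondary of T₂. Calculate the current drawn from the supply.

I_supply ≈ 2.97 A

Secondary of T₁: V = 480.00 × 1141/625 = 876.29 V.
Secondary of T₂: V = 876.29 × 681/638 = 935.35 V.
I_load = 935.35/614 = 1.5234 A, so P_out = 935.35 × 1.5234 = 1424.9 W.
All ideal ⇒ P_in = P_out, so I_supply = 1424.9/480 = 2.97 A.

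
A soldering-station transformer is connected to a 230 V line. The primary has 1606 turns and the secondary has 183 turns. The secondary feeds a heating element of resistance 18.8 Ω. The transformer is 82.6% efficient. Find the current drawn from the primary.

V_s = 230 × 183/1606 = 26.208 V.
I_s = V_s/R = 26.208/18.8 = 1.3940 A.
P_out = V_s I_s = 26.208 × 1.3940 = 36.535 W.
P_in = P_out/η = 36.535/0.826 = 44.231 W.
I_p = P_in/V_p = 44.231/230 = 0.192 A.

I_p ≈ 0.192 A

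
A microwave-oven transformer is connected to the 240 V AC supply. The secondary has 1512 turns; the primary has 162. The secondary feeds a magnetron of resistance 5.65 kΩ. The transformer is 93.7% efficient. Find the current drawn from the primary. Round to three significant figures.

I_p ≈ 3.95 A

V_s = 240 × 1512/162 = 2240.0 V.
I_s = V_s/R = 2240.0/5650 = 0.39646 A.
P_out = V_s I_s = 2240.0 × 0.39646 = 888.07 W.
P_in = P_out/η = 888.07/0.937 = 947.78 W.
I_p = P_in/V_p = 947.78/240 = 3.95 A.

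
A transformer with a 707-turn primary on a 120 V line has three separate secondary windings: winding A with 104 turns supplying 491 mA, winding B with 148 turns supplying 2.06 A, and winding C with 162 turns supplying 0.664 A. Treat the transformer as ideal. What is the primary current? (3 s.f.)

I_p ≈ 0.656 A

V_A = 120 × 104/707 = 17.652 V; V_B = 120 × 148/707 = 25.120 V; V_C = 120 × 162/707 = 27.496 V.
P_out = V_A I_A + V_B I_B + V_C I_C = 17.652×0.491 + 25.120×2.06 + 27.496×0.664 = 8.6672 + 51.748 + 18.258 = 78.672 W.
Ideal ⇒ P_in = P_out, so I_p = P_out/V_p = 78.672/120 = 0.656 A.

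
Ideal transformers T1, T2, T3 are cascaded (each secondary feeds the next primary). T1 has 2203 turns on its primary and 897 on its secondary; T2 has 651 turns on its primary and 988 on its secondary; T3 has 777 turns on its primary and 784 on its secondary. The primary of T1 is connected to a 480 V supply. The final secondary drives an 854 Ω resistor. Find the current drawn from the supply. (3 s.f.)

After T1: V = 480.00 × 897/2203 = 195.44 V.
After T2: V = 195.44 × 988/651 = 296.62 V.
After T3: V = 296.62 × 784/777 = 299.29 V.
I_load = 299.29/854 = 0.35046 A, so P_out = 299.29 × 0.35046 = 104.89 W.
All ideal ⇒ P_in = P_out, so I_supply = 104.89/480 = 0.219 A.

I_supply ≈ 0.219 A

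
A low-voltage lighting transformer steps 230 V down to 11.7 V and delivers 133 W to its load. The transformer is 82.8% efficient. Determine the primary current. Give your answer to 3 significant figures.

I_p ≈ 0.698 A

P_in = P_out/η = 133/0.828 = 160.63 W.
I_p = P_in/V_p = 160.63/230 = 0.698 A.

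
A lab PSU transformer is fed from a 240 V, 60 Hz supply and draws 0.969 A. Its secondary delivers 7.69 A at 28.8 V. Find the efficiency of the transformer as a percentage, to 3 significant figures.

P_in = 240 × 0.969 = 232.560 W.
P_out = 28.8 × 7.69 = 221.472 W.
η = P_out/P_in = 221.472/232.560 = 0.952.

η ≈ 95.2%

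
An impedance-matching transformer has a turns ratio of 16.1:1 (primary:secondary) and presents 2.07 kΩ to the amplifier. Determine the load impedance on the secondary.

Z_s = Z_p/(N_p/N_s)² = 2070/16.1² = 7.99 Ω.

Z_s ≈ 7.99 Ω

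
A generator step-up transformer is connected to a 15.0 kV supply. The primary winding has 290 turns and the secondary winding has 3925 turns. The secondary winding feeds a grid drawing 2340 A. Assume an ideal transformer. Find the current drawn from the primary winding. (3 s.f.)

I_p ≈ 31700 A

For an ideal transformer I_p N_p = I_s N_s, so I_p = 2340 × 3925/290 = 31700 A.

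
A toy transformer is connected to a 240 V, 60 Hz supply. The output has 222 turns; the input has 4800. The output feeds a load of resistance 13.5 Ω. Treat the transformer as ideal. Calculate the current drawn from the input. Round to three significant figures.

V_out = V_in × N_out/N_in = 240 × 222/4800 = 11.100 V.
I_out = V_out/R = 11.100/13.5 = 0.82222 A.
For an ideal transformer I_in N_in = I_out N_out, so I_in = 0.82222 × 222/4800 = 0.0380 A.

I_in ≈ 0.0380 A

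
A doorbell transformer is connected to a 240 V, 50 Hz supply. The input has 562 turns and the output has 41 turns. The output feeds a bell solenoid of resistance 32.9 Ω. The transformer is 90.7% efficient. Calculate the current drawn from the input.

V_out = 240 × 41/562 = 17.509 V.
I_out = V_out/R = 17.509/32.9 = 0.53219 A.
P_out = V_out I_out = 17.509 × 0.53219 = 9.3180 W.
P_in = P_out/η = 9.3180/0.907 = 10.273 W.
I_in = P_in/V_in = 10.273/240 = 0.0428 A.

I_in ≈ 0.0428 A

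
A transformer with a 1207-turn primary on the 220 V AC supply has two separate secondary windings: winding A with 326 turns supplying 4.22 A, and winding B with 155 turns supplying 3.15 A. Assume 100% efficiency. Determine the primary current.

I_p ≈ 1.54 A

V_A = 220 × 326/1207 = 59.420 V; V_B = 220 × 155/1207 = 28.252 V.
P_out = V_A I_A + V_B I_B = 59.420×4.22 + 28.252×3.15 = 250.75 + 88.993 = 339.75 W.
Ideal ⇒ P_in = P_out, so I_p = P_out/V_p = 339.75/220 = 1.54 A.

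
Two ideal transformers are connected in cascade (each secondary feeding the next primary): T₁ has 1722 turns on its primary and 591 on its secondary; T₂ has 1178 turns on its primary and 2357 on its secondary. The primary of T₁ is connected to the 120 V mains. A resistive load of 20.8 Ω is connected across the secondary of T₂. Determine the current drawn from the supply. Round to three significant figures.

After T₁: V = 120.00 × 591/1722 = 41.185 V.
After T₂: V = 41.185 × 2357/1178 = 82.404 V.
I_load = 82.404/20.8 = 3.9617 A, so P_out = 82.404 × 3.9617 = 326.46 W.
All ideal ⇒ P_in = P_out, so I_supply = 326.46/120 = 2.72 A.

I_supply ≈ 2.72 A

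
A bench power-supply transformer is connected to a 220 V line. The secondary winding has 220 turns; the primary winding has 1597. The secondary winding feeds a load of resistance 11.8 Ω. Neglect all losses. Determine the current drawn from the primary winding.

V_s = V_p × N_s/N_p = 220 × 220/1597 = 30.307 V.
I_s = V_s/R = 30.307/11.8 = 2.5684 A.
For an ideal transformer I_p N_p = I_s N_s, so I_p = 2.5684 × 220/1597 = 0.354 A.

I_p ≈ 0.354 A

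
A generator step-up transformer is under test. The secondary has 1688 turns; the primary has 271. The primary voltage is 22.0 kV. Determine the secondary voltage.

V_s ≈ 137000 V

V_s/V_p = N_s/N_p, so V_s = 22000 × 1688/271 = 137000 V.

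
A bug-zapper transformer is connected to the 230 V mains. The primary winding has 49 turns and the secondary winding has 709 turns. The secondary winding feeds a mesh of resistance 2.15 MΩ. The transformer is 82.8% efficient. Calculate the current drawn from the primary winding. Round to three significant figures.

V_s = 230 × 709/49 = 3328.0 V.
I_s = V_s/R = 3328.0/(2.15×10^6) = 0.0015479 A.
P_out = V_s I_s = 3328.0 × 0.0015479 = 5.1513 W.
P_in = P_out/η = 5.1513/0.828 = 6.2214 W.
I_p = P_in/V_p = 6.2214/230 = 0.0270 A.

I_p ≈ 0.0270 A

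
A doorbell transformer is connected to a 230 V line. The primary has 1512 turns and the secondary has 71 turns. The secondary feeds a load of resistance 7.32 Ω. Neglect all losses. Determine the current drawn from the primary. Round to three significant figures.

I_p ≈ 0.0693 A

V_s = V_p × N_s/N_p = 230 × 71/1512 = 10.800 V.
I_s = V_s/R = 10.800/7.32 = 1.4754 A.
For an ideal transformer I_p N_p = I_s N_s, so I_p = 1.4754 × 71/1512 = 0.0693 A.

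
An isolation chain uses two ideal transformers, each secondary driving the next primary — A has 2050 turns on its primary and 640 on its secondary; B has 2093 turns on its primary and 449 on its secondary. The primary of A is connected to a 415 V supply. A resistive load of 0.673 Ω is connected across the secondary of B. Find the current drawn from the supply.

After A: V = 415.00 × 640/2050 = 129.56 V.
After B: V = 129.56 × 449/2093 = 27.794 V.
I_load = 27.794/0.673 = 41.299 A, so P_out = 27.794 × 41.299 = 1147.9 W.
All ideal ⇒ P_in = P_out, so I_supply = 1147.9/415 = 2.77 A.

I_supply ≈ 2.77 A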